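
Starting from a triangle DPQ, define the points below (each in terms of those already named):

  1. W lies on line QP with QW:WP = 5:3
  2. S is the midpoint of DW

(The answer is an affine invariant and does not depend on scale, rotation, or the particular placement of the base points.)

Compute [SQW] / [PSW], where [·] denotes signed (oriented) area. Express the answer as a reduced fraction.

Assign D = (0, 0), P = (1, 0), Q = (0, 1) — the answer is frame-independent, so this choice is without loss of generality.
1. W lies on line QP with QW:WP = 5:3 ⇒ W = (5/8, 3/8)
2. S is the midpoint of DW ⇒ S = (5/16, 3/16)
2·[SQW] = -5/16, 2·[PSW] = -3/16
[SQW]:[PSW] = -5/16:-3/16 = 5/3

[SQW]:[PSW] = 5/3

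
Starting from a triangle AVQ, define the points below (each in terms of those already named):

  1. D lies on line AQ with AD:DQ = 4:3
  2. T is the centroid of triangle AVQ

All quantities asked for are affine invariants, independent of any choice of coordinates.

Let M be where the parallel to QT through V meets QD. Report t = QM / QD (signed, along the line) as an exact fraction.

t = -7/3

Set A = (0, 0), V = (1, 0), Q = (0, 1); any affine frame gives the same invariant.
1. D lies on line AQ with AD:DQ = 4:3 ⇒ D = (0, 4/7)
2. T is the centroid of triangle AVQ ⇒ T = (1/3, 1/3)
through V parallel to QT: direction (1/3, -2/3); meets QD at M = (0, 2)
M = Q + t·(D−Q) with t = -7/3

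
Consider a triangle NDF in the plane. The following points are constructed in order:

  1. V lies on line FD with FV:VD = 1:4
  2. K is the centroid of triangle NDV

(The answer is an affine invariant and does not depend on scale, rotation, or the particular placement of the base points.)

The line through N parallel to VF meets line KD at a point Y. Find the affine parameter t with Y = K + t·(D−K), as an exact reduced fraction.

t = -2

Choose coordinates N = (0, 0), D = (1, 0), F = (0, 1).
1. V lies on line FD with FV:VD = 1:4 ⇒ V = (1/5, 4/5)
2. K is the centroid of triangle NDV ⇒ K = (2/5, 4/15)
through N parallel to VF: direction (-1/5, 1/5); meets KD at Y = (-4/5, 4/5)
Y = K + t·(D−K) with t = -2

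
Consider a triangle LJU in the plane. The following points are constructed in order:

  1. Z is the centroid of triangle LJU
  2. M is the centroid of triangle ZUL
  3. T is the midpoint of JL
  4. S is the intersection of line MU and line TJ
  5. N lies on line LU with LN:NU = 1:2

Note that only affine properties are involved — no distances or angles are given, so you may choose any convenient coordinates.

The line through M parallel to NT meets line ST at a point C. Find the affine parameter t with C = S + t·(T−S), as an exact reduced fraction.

t = 52/27

Choose coordinates L = (0, 0), J = (1, 0), U = (0, 1).
1. Z is the centroid of triangle LJU ⇒ Z = (1/3, 1/3)
2. M is the centroid of triangle ZUL ⇒ M = (1/9, 4/9)
3. T is the midpoint of JL ⇒ T = (1/2, 0)
4. S is the intersection of line MU and line TJ ⇒ S = (1/5, 0)
5. N lies on line LU with LN:NU = 1:2 ⇒ N = (0, 1/3)
through M parallel to NT: direction (1/2, -1/3); meets ST at C = (7/9, 0)
C = S + t·(T−S) with t = 52/27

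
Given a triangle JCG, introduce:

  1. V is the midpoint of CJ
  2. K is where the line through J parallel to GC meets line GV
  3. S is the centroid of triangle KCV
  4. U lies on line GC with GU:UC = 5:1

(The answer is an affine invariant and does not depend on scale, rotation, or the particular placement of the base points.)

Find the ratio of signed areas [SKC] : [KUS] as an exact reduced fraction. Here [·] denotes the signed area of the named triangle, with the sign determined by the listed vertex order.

[SKC]:[KUS] = 2

Set J = (0, 0), C = (1, 0), G = (0, 1); any affine frame gives the same invariant.
1. V is the midpoint of CJ ⇒ V = (1/2, 0)
2. K is where the line through J parallel to GC meets line GV ⇒ K = (1, -1)
3. S is the centroid of triangle KCV ⇒ S = (5/6, -1/3)
4. U lies on line GC with GU:UC = 5:1 ⇒ U = (5/6, 1/6)
2·[SKC] = 1/6, 2·[KUS] = 1/12
[SKC]:[KUS] = 1/6:1/12 = 2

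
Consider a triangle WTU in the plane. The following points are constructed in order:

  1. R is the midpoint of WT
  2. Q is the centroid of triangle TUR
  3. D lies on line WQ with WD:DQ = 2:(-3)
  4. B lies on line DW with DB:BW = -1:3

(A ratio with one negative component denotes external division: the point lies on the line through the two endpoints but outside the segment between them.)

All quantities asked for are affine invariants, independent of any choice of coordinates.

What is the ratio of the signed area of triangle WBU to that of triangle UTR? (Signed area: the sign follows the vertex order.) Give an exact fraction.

[WBU]:[UTR] = 3

Choose coordinates W = (0, 0), T = (1, 0), U = (0, 1).
1. R is the midpoint of WT ⇒ R = (1/2, 0)
2. Q is the centroid of triangle TUR ⇒ Q = (1/2, 1/3)
3. D lies on line WQ with WD:DQ = 2:(-3) ⇒ D = (-1, -2/3)
4. B lies on line DW with DB:BW = -1:3 ⇒ B = (-3/2, -1)
2·[WBU] = -3/2, 2·[UTR] = -1/2
[WBU]:[UTR] = -3/2:-1/2 = 3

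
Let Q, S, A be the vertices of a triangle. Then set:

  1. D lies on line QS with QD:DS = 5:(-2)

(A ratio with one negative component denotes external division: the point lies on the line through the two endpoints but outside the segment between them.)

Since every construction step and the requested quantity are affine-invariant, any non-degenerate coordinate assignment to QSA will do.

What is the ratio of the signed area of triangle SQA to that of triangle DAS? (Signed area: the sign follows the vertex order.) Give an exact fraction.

Work in coordinates with Q = (0, 0), S = (1, 0), A = (0, 1).
1. D lies on line QS with QD:DS = 5:(-2) ⇒ D = (5/3, 0)
2·[SQA] = -1, 2·[DAS] = 2/3
[SQA]:[DAS] = -1:2/3 = -3/2

[SQA]:[DAS] = -3/2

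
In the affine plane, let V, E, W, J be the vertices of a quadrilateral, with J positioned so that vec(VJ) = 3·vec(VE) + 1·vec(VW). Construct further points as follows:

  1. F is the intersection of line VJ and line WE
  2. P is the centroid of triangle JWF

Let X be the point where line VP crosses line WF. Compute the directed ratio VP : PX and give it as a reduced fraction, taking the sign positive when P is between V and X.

Work in coordinates with V = (0, 0), E = (1, 0), W = (0, 1), J = (3, 1).
1. F is the intersection of line VJ and line WE ⇒ F = (3/4, 1/4)
2. P is the centroid of triangle JWF ⇒ P = (5/4, 3/4)
line VP meets WF at X = (5/8, 3/8)
P = V + t·(X−V) with t = 2, so VP:PX = 2:-1

VP:PX = -2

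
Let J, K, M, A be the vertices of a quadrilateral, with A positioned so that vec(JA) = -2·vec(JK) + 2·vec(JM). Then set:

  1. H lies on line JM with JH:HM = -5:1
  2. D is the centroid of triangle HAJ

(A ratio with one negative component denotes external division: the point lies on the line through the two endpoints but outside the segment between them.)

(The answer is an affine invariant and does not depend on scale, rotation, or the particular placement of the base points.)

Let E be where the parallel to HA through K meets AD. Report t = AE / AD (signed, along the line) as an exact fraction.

t = 21/10

Assign J = (0, 0), K = (1, 0), M = (0, 1), A = (-2, 2) — the answer is frame-independent, so this choice is without loss of generality.
1. H lies on line JM with JH:HM = -5:1 ⇒ H = (0, 5/4)
2. D is the centroid of triangle HAJ ⇒ D = (-2/3, 13/12)
through K parallel to HA: direction (-2, 3/4); meets AD at E = (4/5, 3/40)
E = A + t·(D−A) with t = 21/10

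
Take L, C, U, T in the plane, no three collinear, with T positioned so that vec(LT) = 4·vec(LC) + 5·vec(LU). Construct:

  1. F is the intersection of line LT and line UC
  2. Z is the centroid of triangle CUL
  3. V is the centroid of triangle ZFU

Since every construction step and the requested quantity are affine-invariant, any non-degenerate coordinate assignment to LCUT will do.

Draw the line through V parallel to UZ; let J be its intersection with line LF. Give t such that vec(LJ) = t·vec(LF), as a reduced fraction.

Set L = (0, 0), C = (1, 0), U = (0, 1), T = (4, 5); any affine frame gives the same invariant.
1. F is the intersection of line LT and line UC ⇒ F = (4/9, 5/9)
2. Z is the centroid of triangle CUL ⇒ Z = (1/3, 1/3)
3. V is the centroid of triangle ZFU ⇒ V = (7/27, 17/27)
through V parallel to UZ: direction (1/3, -2/3); meets LF at J = (124/351, 155/351)
J = L + t·(F−L) with t = 31/39

t = 31/39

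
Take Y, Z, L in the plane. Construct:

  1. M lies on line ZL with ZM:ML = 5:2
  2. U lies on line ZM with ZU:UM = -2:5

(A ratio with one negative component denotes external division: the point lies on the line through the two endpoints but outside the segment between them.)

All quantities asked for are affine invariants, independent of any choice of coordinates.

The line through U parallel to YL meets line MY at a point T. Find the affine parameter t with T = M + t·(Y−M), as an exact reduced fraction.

Choose coordinates Y = (0, 0), Z = (1, 0), L = (0, 1).
1. M lies on line ZL with ZM:ML = 5:2 ⇒ M = (2/7, 5/7)
2. U lies on line ZM with ZU:UM = -2:5 ⇒ U = (31/21, -10/21)
through U parallel to YL: direction (0, 1); meets MY at T = (31/21, 155/42)
T = M + t·(Y−M) with t = -25/6

t = -25/6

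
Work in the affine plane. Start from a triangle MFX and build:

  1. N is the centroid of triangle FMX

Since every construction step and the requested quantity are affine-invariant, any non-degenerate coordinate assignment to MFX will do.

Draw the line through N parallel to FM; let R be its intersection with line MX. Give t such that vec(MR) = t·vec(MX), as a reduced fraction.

Assign M = (0, 0), F = (1, 0), X = (0, 1) — the answer is frame-independent, so this choice is without loss of generality.
1. N is the centroid of triangle FMX ⇒ N = (1/3, 1/3)
through N parallel to FM: direction (-1, 0); meets MX at R = (0, 1/3)
R = M + t·(X−M) with t = 1/3

t = 1/3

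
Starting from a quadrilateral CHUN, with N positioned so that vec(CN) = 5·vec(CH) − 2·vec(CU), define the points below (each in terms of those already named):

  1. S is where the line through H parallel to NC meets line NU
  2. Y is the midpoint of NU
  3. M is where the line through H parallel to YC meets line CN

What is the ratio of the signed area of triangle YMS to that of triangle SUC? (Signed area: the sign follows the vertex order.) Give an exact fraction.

Choose coordinates C = (0, 0), H = (1, 0), U = (0, 1), N = (5, -2).
1. S is where the line through H parallel to NC meets line NU ⇒ S = (3, -4/5)
2. Y is the midpoint of NU ⇒ Y = (5/2, -1/2)
3. M is where the line through H parallel to YC meets line CN ⇒ M = (-1, 2/5)
2·[YMS] = 3/5, 2·[SUC] = 3
[YMS]:[SUC] = 3/5:3 = 1/5

[YMS]:[SUC] = 1/5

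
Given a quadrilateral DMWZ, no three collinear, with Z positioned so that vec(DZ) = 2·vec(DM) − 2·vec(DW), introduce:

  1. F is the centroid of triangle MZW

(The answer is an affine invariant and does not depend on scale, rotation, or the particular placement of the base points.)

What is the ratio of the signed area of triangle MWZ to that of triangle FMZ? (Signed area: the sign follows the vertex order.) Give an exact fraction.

Set D = (0, 0), M = (1, 0), W = (0, 1), Z = (2, -2); any affine frame gives the same invariant.
1. F is the centroid of triangle MZW ⇒ F = (1, -1/3)
2·[MWZ] = 1, 2·[FMZ] = -1/3
[MWZ]:[FMZ] = 1:-1/3 = -3

[MWZ]:[FMZ] = -3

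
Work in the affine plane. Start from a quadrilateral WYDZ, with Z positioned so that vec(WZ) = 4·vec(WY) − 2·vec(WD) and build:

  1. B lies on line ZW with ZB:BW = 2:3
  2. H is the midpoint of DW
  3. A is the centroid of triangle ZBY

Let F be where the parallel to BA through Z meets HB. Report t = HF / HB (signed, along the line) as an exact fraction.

Work in coordinates with W = (0, 0), Y = (1, 0), D = (0, 1), Z = (4, -2).
1. B lies on line ZW with ZB:BW = 2:3 ⇒ B = (12/5, -6/5)
2. H is the midpoint of DW ⇒ H = (0, 1/2)
3. A is the centroid of triangle ZBY ⇒ A = (37/15, -16/15)
through Z parallel to BA: direction (1/15, 2/15); meets HB at F = (252/65, -146/65)
F = H + t·(B−H) with t = 21/13

t = 21/13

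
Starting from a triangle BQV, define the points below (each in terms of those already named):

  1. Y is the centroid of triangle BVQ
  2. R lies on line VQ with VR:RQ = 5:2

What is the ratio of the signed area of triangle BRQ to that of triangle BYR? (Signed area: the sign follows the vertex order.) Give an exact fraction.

Assign B = (0, 0), Q = (1, 0), V = (0, 1) — the answer is frame-independent, so this choice is without loss of generality.
1. Y is the centroid of triangle BVQ ⇒ Y = (1/3, 1/3)
2. R lies on line VQ with VR:RQ = 5:2 ⇒ R = (5/7, 2/7)
2·[BRQ] = -2/7, 2·[BYR] = -1/7
[BRQ]:[BYR] = -2/7:-1/7 = 2

[BRQ]:[BYR] = 2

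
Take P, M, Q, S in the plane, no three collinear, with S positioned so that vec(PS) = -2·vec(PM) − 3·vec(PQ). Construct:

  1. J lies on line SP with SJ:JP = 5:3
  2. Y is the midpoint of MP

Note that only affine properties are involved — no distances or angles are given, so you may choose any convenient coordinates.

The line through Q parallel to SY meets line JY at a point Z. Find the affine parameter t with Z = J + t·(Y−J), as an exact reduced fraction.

t = -49/15

Choose coordinates P = (0, 0), M = (1, 0), Q = (0, 1), S = (-2, -3).
1. J lies on line SP with SJ:JP = 5:3 ⇒ J = (-3/4, -9/8)
2. Y is the midpoint of MP ⇒ Y = (1/2, 0)
through Q parallel to SY: direction (5/2, 3); meets JY at Z = (-29/6, -24/5)
Z = J + t·(Y−J) with t = -49/15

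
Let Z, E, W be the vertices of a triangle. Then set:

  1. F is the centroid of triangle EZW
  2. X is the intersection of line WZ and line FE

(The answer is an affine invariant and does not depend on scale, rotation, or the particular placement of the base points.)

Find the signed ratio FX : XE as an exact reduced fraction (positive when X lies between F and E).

FX:XE = -1/3

Work in coordinates with Z = (0, 0), E = (1, 0), W = (0, 1).
1. F is the centroid of triangle EZW ⇒ F = (1/3, 1/3)
2. X is the intersection of line WZ and line FE ⇒ X = (0, 1/2)
X = F + t·(E−F) with t = -1/2, so FX:XE = t:(1−t) = -1/2:3/2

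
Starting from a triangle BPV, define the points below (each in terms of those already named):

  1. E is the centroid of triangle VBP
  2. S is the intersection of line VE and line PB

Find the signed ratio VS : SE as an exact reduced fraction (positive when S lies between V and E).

VS:SE = -3

Choose coordinates B = (0, 0), P = (1, 0), V = (0, 1).
1. E is the centroid of triangle VBP ⇒ E = (1/3, 1/3)
2. S is the intersection of line VE and line PB ⇒ S = (1/2, 0)
S = V + t·(E−V) with t = 3/2, so VS:SE = t:(1−t) = 3/2:-1/2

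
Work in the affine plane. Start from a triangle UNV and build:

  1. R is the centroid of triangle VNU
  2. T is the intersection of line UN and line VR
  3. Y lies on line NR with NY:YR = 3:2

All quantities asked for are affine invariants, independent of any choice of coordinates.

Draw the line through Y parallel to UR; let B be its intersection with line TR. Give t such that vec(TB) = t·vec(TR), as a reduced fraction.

t = 1/5

Set U = (0, 0), N = (1, 0), V = (0, 1); any affine frame gives the same invariant.
1. R is the centroid of triangle VNU ⇒ R = (1/3, 1/3)
2. T is the intersection of line UN and line VR ⇒ T = (1/2, 0)
3. Y lies on line NR with NY:YR = 3:2 ⇒ Y = (3/5, 1/5)
through Y parallel to UR: direction (1/3, 1/3); meets TR at B = (7/15, 1/15)
B = T + t·(R−T) with t = 1/5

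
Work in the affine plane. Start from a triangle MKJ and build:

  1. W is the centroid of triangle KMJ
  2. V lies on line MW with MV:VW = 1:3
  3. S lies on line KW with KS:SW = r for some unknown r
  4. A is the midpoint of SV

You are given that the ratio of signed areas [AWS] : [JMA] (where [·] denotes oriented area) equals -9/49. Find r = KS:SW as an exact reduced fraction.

Work in coordinates with M = (0, 0), K = (1, 0), J = (0, 1).
1. W is the centroid of triangle KMJ ⇒ W = (1/3, 1/3)
2. V lies on line MW with MV:VW = 1:3 ⇒ V = (1/12, 1/12)
3. With KS:SW = r, write λ = r/(r+1) so S = K + λ·(W−K); S is affine-linear in λ
4. A is the midpoint of SV ⇒ A is an affine combination of earlier points and hence also affine-linear in λ
Every point depending on S is an affine combination of S and λ-independent points, so each such coordinate is linear in λ; the λ² term in each signed area is a multiple of (W−K)×(W−K) = 0, so 2·[AWS] and 2·[JMA] are each linear in λ. Evaluating at λ=0 and λ=1:
  2·[AWS] = 1/8·λ − 1/8,   2·[JMA] = -1/3·λ + 13/24
So [AWS]:[JMA] = (1/8·λ − 1/8) / (-1/3·λ + 13/24). Setting this equal to -9/49:
  1/8·λ − 1/8 = -9/49·(-1/3·λ + 13/24)  ⇒  λ = 2/5
Then r = λ/(1−λ) = (2/5)/(3/5) = 2/3. Check: with r = 2/3, S = (11/15, 2/15) and [AWS]:[JMA] = -9/49 as required.

r = 2/3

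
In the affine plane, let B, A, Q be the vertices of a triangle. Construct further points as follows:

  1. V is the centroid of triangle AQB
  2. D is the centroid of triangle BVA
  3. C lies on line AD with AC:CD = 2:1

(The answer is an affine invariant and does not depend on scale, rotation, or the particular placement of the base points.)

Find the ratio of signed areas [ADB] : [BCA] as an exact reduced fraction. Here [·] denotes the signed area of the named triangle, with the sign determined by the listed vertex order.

[ADB]:[BCA] = -3/2

Work in coordinates with B = (0, 0), A = (1, 0), Q = (0, 1).
1. V is the centroid of triangle AQB ⇒ V = (1/3, 1/3)
2. D is the centroid of triangle BVA ⇒ D = (4/9, 1/9)
3. C lies on line AD with AC:CD = 2:1 ⇒ C = (17/27, 2/27)
2·[ADB] = 1/9, 2·[BCA] = -2/27
[ADB]:[BCA] = 1/9:-2/27 = -3/2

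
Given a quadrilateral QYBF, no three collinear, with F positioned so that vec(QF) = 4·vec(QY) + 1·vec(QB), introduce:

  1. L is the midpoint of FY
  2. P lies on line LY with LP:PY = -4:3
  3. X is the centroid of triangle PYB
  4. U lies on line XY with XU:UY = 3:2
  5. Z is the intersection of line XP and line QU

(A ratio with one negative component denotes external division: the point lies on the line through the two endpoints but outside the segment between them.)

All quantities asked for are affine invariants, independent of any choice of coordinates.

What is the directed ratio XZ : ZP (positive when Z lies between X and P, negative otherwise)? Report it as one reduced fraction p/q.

Work in coordinates with Q = (0, 0), Y = (1, 0), B = (0, 1), F = (4, 1).
1. L is the midpoint of FY ⇒ L = (5/2, 1/2)
2. P lies on line LY with LP:PY = -4:3 ⇒ P = (-7/2, -3/2)
3. X is the centroid of triangle PYB ⇒ X = (-5/6, -1/6)
4. U lies on line XY with XU:UY = 3:2 ⇒ U = (4/15, -1/15)
5. Z is the intersection of line XP and line QU ⇒ Z = (-1/3, 1/12)
Z = X + t·(P−X) with t = -3/16, so XZ:ZP = t:(1−t) = -3/16:19/16

XZ:ZP = -3/19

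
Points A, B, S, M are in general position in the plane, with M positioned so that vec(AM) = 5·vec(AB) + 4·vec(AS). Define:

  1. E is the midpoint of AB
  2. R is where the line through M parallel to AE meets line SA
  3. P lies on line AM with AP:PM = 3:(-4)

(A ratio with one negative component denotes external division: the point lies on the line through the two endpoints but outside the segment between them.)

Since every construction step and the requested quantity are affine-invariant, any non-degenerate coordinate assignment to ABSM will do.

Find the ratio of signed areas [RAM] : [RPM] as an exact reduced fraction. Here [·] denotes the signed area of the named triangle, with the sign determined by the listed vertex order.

Set A = (0, 0), B = (1, 0), S = (0, 1), M = (5, 4); any affine frame gives the same invariant.
1. E is the midpoint of AB ⇒ E = (1/2, 0)
2. R is where the line through M parallel to AE meets line SA ⇒ R = (0, 4)
3. P lies on line AM with AP:PM = 3:(-4) ⇒ P = (-15, -12)
2·[RAM] = 20, 2·[RPM] = 80
[RAM]:[RPM] = 20:80 = 1/4

[RAM]:[RPM] = 1/4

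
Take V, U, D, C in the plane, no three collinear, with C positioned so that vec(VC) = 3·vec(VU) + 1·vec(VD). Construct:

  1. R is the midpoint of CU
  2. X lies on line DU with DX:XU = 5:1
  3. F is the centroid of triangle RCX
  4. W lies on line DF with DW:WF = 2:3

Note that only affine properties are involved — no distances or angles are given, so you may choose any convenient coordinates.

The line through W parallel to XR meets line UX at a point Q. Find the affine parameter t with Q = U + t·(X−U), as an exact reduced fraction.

Assign V = (0, 0), U = (1, 0), D = (0, 1), C = (3, 1) — the answer is frame-independent, so this choice is without loss of generality.
1. R is the midpoint of CU ⇒ R = (2, 1/2)
2. X lies on line DU with DX:XU = 5:1 ⇒ X = (5/6, 1/6)
3. F is the centroid of triangle RCX ⇒ F = (35/18, 5/9)
4. W lies on line DF with DW:WF = 2:3 ⇒ W = (7/9, 37/45)
through W parallel to XR: direction (7/6, 1/3); meets UX at Q = (14/45, 31/45)
Q = U + t·(X−U) with t = 62/15

t = 62/15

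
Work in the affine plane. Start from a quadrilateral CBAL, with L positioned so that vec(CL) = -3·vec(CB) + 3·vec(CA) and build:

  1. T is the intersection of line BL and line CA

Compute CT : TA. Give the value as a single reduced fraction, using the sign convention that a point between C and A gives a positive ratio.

CT:TA = 3

Assign C = (0, 0), B = (1, 0), A = (0, 1), L = (-3, 3) — the answer is frame-independent, so this choice is without loss of generality.
1. T is the intersection of line BL and line CA ⇒ T = (0, 3/4)
T = C + t·(A−C) with t = 3/4, so CT:TA = t:(1−t) = 3/4:1/4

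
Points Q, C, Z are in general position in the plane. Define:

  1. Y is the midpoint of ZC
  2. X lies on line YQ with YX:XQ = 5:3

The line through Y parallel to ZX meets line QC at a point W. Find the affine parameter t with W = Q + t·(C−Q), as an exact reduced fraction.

t = 8/13

Set Q = (0, 0), C = (1, 0), Z = (0, 1); any affine frame gives the same invariant.
1. Y is the midpoint of ZC ⇒ Y = (1/2, 1/2)
2. X lies on line YQ with YX:XQ = 5:3 ⇒ X = (3/16, 3/16)
through Y parallel to ZX: direction (3/16, -13/16); meets QC at W = (8/13, 0)
W = Q + t·(C−Q) with t = 8/13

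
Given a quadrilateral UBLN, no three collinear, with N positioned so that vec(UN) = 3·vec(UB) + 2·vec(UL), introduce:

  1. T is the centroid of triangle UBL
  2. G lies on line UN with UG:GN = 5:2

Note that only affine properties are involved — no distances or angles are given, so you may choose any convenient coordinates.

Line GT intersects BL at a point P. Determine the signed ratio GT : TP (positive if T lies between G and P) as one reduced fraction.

GT:TP = -61/7

Set U = (0, 0), B = (1, 0), L = (0, 1), N = (3, 2); any affine frame gives the same invariant.
1. T is the centroid of triangle UBL ⇒ T = (1/3, 1/3)
2. G lies on line UN with UG:GN = 5:2 ⇒ G = (15/7, 10/7)
line GT meets BL at P = (33/61, 28/61)
T = G + t·(P−G) with t = 61/54, so GT:TP = 61/54:-7/54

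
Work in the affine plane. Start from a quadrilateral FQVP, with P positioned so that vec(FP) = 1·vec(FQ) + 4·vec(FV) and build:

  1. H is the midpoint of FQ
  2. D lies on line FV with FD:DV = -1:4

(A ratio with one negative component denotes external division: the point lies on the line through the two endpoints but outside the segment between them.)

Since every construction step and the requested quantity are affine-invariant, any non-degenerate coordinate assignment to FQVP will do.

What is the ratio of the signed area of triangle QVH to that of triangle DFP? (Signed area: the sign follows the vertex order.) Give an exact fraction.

Assign F = (0, 0), Q = (1, 0), V = (0, 1), P = (1, 4) — the answer is frame-independent, so this choice is without loss of generality.
1. H is the midpoint of FQ ⇒ H = (1/2, 0)
2. D lies on line FV with FD:DV = -1:4 ⇒ D = (0, -1/3)
2·[QVH] = 1/2, 2·[DFP] = -1/3
[QVH]:[DFP] = 1/2:-1/3 = -3/2

[QVH]:[DFP] = -3/2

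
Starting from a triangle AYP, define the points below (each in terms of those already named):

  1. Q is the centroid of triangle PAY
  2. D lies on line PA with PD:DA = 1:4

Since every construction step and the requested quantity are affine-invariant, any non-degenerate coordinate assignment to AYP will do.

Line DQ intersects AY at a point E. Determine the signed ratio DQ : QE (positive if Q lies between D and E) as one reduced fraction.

Work in coordinates with A = (0, 0), Y = (1, 0), P = (0, 1).
1. Q is the centroid of triangle PAY ⇒ Q = (1/3, 1/3)
2. D lies on line PA with PD:DA = 1:4 ⇒ D = (0, 4/5)
line DQ meets AY at E = (4/7, 0)
Q = D + t·(E−D) with t = 7/12, so DQ:QE = 7/12:5/12

DQ:QE = 7/5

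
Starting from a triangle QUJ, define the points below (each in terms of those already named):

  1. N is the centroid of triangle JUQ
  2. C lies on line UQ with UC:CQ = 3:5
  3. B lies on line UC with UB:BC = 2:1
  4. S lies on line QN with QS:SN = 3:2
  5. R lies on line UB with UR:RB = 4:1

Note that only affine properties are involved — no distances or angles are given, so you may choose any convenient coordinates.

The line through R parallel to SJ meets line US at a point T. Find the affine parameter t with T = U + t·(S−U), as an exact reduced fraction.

t = 4/15

Assign Q = (0, 0), U = (1, 0), J = (0, 1) — the answer is frame-independent, so this choice is without loss of generality.
1. N is the centroid of triangle JUQ ⇒ N = (1/3, 1/3)
2. C lies on line UQ with UC:CQ = 3:5 ⇒ C = (5/8, 0)
3. B lies on line UC with UB:BC = 2:1 ⇒ B = (3/4, 0)
4. S lies on line QN with QS:SN = 3:2 ⇒ S = (1/5, 1/5)
5. R lies on line UB with UR:RB = 4:1 ⇒ R = (4/5, 0)
through R parallel to SJ: direction (-1/5, 4/5); meets US at T = (59/75, 4/75)
T = U + t·(S−U) with t = 4/15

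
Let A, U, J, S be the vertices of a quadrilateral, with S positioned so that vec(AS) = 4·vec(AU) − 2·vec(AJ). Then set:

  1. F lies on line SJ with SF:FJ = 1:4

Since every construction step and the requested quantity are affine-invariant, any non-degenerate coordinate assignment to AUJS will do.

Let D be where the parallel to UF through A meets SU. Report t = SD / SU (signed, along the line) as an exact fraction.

t = -6

Assign A = (0, 0), U = (1, 0), J = (0, 1), S = (4, -2) — the answer is frame-independent, so this choice is without loss of generality.
1. F lies on line SJ with SF:FJ = 1:4 ⇒ F = (16/5, -7/5)
through A parallel to UF: direction (11/5, -7/5); meets SU at D = (22, -14)
D = S + t·(U−S) with t = -6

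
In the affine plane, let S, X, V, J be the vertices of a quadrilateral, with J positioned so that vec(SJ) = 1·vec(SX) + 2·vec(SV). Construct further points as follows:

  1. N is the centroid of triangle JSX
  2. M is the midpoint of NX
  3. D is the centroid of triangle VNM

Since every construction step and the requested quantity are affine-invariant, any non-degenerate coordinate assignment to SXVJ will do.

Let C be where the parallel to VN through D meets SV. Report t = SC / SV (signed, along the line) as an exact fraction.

t = 11/12

Work in coordinates with S = (0, 0), X = (1, 0), V = (0, 1), J = (1, 2).
1. N is the centroid of triangle JSX ⇒ N = (2/3, 2/3)
2. M is the midpoint of NX ⇒ M = (5/6, 1/3)
3. D is the centroid of triangle VNM ⇒ D = (1/2, 2/3)
through D parallel to VN: direction (2/3, -1/3); meets SV at C = (0, 11/12)
C = S + t·(V−S) with t = 11/12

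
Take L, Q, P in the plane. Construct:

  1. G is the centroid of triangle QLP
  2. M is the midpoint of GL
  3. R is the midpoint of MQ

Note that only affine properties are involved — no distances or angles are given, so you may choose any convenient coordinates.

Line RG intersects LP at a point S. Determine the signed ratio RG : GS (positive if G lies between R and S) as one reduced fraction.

Choose coordinates L = (0, 0), Q = (1, 0), P = (0, 1).
1. G is the centroid of triangle QLP ⇒ G = (1/3, 1/3)
2. M is the midpoint of GL ⇒ M = (1/6, 1/6)
3. R is the midpoint of MQ ⇒ R = (7/12, 1/12)
line RG meets LP at S = (0, 2/3)
G = R + t·(S−R) with t = 3/7, so RG:GS = 3/7:4/7

RG:GS = 3/4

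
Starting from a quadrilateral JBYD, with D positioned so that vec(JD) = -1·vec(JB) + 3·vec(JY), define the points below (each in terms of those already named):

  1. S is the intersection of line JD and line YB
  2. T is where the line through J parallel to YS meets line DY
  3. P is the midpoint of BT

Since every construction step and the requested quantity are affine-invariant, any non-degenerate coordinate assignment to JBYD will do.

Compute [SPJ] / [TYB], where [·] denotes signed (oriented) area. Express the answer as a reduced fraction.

Choose coordinates J = (0, 0), B = (1, 0), Y = (0, 1), D = (-1, 3).
1. S is the intersection of line JD and line YB ⇒ S = (-1/2, 3/2)
2. T is where the line through J parallel to YS meets line DY ⇒ T = (1, -1)
3. P is the midpoint of BT ⇒ P = (1, -1/2)
2·[SPJ] = -5/4, 2·[TYB] = -1
[SPJ]:[TYB] = -5/4:-1 = 5/4

[SPJ]:[TYB] = 5/4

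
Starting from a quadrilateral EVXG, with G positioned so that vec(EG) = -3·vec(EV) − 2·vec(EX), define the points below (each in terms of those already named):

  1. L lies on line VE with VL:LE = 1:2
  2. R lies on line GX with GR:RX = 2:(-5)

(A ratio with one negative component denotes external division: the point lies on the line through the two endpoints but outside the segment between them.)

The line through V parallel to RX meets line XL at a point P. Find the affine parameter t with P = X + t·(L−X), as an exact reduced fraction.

Assign E = (0, 0), V = (1, 0), X = (0, 1), G = (-3, -2) — the answer is frame-independent, so this choice is without loss of generality.
1. L lies on line VE with VL:LE = 1:2 ⇒ L = (2/3, 0)
2. R lies on line GX with GR:RX = 2:(-5) ⇒ R = (-5, -4)
through V parallel to RX: direction (5, 5); meets XL at P = (4/5, -1/5)
P = X + t·(L−X) with t = 6/5

t = 6/5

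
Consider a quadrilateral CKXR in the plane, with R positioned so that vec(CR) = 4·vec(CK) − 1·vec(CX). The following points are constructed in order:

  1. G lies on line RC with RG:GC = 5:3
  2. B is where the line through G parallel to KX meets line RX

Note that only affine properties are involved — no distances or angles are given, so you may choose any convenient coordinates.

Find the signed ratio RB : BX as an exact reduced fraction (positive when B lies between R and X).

RB:BX = 15

Work in coordinates with C = (0, 0), K = (1, 0), X = (0, 1), R = (4, -1).
1. G lies on line RC with RG:GC = 5:3 ⇒ G = (3/2, -3/8)
2. B is where the line through G parallel to KX meets line RX ⇒ B = (1/4, 7/8)
B = R + t·(X−R) with t = 15/16, so RB:BX = t:(1−t) = 15/16:1/16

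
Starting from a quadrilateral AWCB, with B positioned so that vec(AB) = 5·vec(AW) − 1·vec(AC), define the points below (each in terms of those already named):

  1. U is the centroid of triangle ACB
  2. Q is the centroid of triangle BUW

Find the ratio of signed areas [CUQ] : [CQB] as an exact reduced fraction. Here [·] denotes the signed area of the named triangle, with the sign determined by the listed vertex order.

Assign A = (0, 0), W = (1, 0), C = (0, 1), B = (5, -1) — the answer is frame-independent, so this choice is without loss of generality.
1. U is the centroid of triangle ACB ⇒ U = (5/3, 0)
2. Q is the centroid of triangle BUW ⇒ Q = (23/9, -1/3)
2·[CUQ] = 1/3, 2·[CQB] = 14/9
[CUQ]:[CQB] = 1/3:14/9 = 3/14

[CUQ]:[CQB] = 3/14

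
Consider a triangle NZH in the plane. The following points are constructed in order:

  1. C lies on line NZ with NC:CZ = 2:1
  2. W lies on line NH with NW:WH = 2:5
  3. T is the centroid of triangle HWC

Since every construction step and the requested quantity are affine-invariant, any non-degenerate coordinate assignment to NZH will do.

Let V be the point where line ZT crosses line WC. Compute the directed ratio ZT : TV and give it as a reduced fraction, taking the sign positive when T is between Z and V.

ZT:TV = -2/5

Choose coordinates N = (0, 0), Z = (1, 0), H = (0, 1).
1. C lies on line NZ with NC:CZ = 2:1 ⇒ C = (2/3, 0)
2. W lies on line NH with NW:WH = 2:5 ⇒ W = (0, 2/7)
3. T is the centroid of triangle HWC ⇒ T = (2/9, 3/7)
line ZT meets WC at V = (13/6, -9/14)
T = Z + t·(V−Z) with t = -2/3, so ZT:TV = -2/3:5/3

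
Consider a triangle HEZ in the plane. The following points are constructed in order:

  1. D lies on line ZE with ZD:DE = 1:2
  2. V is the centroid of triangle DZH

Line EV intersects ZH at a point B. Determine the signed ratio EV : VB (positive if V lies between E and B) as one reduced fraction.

EV:VB = 8

Set H = (0, 0), E = (1, 0), Z = (0, 1); any affine frame gives the same invariant.
1. D lies on line ZE with ZD:DE = 1:2 ⇒ D = (1/3, 2/3)
2. V is the centroid of triangle DZH ⇒ V = (1/9, 5/9)
line EV meets ZH at B = (0, 5/8)
V = E + t·(B−E) with t = 8/9, so EV:VB = 8/9:1/9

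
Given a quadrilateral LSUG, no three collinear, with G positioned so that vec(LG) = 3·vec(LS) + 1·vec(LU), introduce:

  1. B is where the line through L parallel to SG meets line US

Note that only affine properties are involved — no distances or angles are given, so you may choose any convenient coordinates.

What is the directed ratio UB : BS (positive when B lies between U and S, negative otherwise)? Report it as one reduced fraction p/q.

UB:BS = 2

Assign L = (0, 0), S = (1, 0), U = (0, 1), G = (3, 1) — the answer is frame-independent, so this choice is without loss of generality.
1. B is where the line through L parallel to SG meets line US ⇒ B = (2/3, 1/3)
B = U + t·(S−U) with t = 2/3, so UB:BS = t:(1−t) = 2/3:1/3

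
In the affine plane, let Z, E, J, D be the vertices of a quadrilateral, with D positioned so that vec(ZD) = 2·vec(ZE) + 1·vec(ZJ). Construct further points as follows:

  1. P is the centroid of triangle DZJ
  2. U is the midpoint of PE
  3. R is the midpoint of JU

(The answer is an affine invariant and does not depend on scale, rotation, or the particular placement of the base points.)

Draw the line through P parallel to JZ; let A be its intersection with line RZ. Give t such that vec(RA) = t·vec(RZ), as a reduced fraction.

Work in coordinates with Z = (0, 0), E = (1, 0), J = (0, 1), D = (2, 1).
1. P is the centroid of triangle DZJ ⇒ P = (2/3, 2/3)
2. U is the midpoint of PE ⇒ U = (5/6, 1/3)
3. R is the midpoint of JU ⇒ R = (5/12, 2/3)
through P parallel to JZ: direction (0, -1); meets RZ at A = (2/3, 16/15)
A = R + t·(Z−R) with t = -3/5

t = -3/5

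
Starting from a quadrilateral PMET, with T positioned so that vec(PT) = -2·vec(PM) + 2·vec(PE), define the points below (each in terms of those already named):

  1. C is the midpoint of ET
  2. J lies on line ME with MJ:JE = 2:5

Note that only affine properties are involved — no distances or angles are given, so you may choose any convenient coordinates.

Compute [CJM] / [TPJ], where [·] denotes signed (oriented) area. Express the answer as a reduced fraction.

Work in coordinates with P = (0, 0), M = (1, 0), E = (0, 1), T = (-2, 2).
1. C is the midpoint of ET ⇒ C = (-1, 3/2)
2. J lies on line ME with MJ:JE = 2:5 ⇒ J = (5/7, 2/7)
2·[CJM] = -1/7, 2·[TPJ] = 2
[CJM]:[TPJ] = -1/7:2 = -1/14

[CJM]:[TPJ] = -1/14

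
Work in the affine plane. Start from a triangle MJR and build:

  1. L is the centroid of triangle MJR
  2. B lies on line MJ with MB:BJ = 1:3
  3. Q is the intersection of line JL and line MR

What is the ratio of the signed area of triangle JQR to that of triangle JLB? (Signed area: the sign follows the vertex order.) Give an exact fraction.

[JQR]:[JLB] = -2

Choose coordinates M = (0, 0), J = (1, 0), R = (0, 1).
1. L is the centroid of triangle MJR ⇒ L = (1/3, 1/3)
2. B lies on line MJ with MB:BJ = 1:3 ⇒ B = (1/4, 0)
3. Q is the intersection of line JL and line MR ⇒ Q = (0, 1/2)
2·[JQR] = -1/2, 2·[JLB] = 1/4
[JQR]:[JLB] = -1/2:1/4 = -2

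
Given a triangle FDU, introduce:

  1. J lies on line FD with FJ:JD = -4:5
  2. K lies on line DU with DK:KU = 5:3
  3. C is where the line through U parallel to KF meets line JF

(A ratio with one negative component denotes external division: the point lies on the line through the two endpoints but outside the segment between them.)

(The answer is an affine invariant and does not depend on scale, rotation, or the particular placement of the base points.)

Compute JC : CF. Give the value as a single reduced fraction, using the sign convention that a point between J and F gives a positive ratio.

Assign F = (0, 0), D = (1, 0), U = (0, 1) — the answer is frame-independent, so this choice is without loss of generality.
1. J lies on line FD with FJ:JD = -4:5 ⇒ J = (-4, 0)
2. K lies on line DU with DK:KU = 5:3 ⇒ K = (3/8, 5/8)
3. C is where the line through U parallel to KF meets line JF ⇒ C = (-3/5, 0)
C = J + t·(F−J) with t = 17/20, so JC:CF = t:(1−t) = 17/20:3/20

JC:CF = 17/3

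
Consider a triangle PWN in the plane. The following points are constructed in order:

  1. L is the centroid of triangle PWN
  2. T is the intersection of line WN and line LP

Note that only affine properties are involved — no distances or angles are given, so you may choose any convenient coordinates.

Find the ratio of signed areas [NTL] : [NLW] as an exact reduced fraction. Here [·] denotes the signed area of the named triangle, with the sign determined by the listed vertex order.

Assign P = (0, 0), W = (1, 0), N = (0, 1) — the answer is frame-independent, so this choice is without loss of generality.
1. L is the centroid of triangle PWN ⇒ L = (1/3, 1/3)
2. T is the intersection of line WN and line LP ⇒ T = (1/2, 1/2)
2·[NTL] = -1/6, 2·[NLW] = 1/3
[NTL]:[NLW] = -1/6:1/3 = -1/2

[NTL]:[NLW] = -1/2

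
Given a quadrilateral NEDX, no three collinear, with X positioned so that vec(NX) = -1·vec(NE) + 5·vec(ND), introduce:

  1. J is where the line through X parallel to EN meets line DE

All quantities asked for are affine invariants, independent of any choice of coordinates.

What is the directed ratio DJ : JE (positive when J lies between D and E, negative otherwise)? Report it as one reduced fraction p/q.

DJ:JE = -4/5

Assign N = (0, 0), E = (1, 0), D = (0, 1), X = (-1, 5) — the answer is frame-independent, so this choice is without loss of generality.
1. J is where the line through X parallel to EN meets line DE ⇒ J = (-4, 5)
J = D + t·(E−D) with t = -4, so DJ:JE = t:(1−t) = -4:5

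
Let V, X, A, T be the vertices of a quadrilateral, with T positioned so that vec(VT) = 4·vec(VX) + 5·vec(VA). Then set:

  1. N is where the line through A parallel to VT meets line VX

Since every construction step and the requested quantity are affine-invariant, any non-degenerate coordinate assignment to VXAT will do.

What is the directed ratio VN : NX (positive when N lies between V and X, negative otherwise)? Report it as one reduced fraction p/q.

Choose coordinates V = (0, 0), X = (1, 0), A = (0, 1), T = (4, 5).
1. N is where the line through A parallel to VT meets line VX ⇒ N = (-4/5, 0)
N = V + t·(X−V) with t = -4/5, so VN:NX = t:(1−t) = -4/5:9/5

VN:NX = -4/9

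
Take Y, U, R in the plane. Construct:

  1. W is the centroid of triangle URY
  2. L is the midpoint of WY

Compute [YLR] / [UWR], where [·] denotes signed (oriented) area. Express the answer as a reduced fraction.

[YLR]:[UWR] = -1/2

Assign Y = (0, 0), U = (1, 0), R = (0, 1) — the answer is frame-independent, so this choice is without loss of generality.
1. W is the centroid of triangle URY ⇒ W = (1/3, 1/3)
2. L is the midpoint of WY ⇒ L = (1/6, 1/6)
2·[YLR] = 1/6, 2·[UWR] = -1/3
[YLR]:[UWR] = 1/6:-1/3 = -1/2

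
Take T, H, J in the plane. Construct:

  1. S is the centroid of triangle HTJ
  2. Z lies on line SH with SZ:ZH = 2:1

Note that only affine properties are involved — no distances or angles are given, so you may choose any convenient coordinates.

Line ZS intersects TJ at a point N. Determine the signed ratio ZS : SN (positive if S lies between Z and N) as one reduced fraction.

ZS:SN = 4/3

Work in coordinates with T = (0, 0), H = (1, 0), J = (0, 1).
1. S is the centroid of triangle HTJ ⇒ S = (1/3, 1/3)
2. Z lies on line SH with SZ:ZH = 2:1 ⇒ Z = (7/9, 1/9)
line ZS meets TJ at N = (0, 1/2)
S = Z + t·(N−Z) with t = 4/7, so ZS:SN = 4/7:3/7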